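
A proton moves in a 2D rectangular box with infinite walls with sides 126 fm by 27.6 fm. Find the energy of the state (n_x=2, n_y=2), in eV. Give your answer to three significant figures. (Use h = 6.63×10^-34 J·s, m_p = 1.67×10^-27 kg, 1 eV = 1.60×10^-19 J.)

For a 2D rectangular well E = (h²/8m_p)·Σ n_i²/L_i² = (6.63×10^-34)²/(8·1.67×10^-27) · [2²/(126 fm)² + 2²/(27.6 fm)²].
Evaluating gives E = 1.811×10^-13 J = 1.13×10^6 eV.

E = 1.13×10^6 eV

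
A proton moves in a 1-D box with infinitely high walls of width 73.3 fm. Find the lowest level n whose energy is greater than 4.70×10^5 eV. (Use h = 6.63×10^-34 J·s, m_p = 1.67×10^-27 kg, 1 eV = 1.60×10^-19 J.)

n = 4

E_1 = h²/(8m_pL²) = 6.124×10^-15 J = 3.828×10^4 eV.
Need n² > 4.70×10^5/3.828×10^4 = 12.28, i.e. n > 3.504.
The smallest integer satisfying this is n = 4.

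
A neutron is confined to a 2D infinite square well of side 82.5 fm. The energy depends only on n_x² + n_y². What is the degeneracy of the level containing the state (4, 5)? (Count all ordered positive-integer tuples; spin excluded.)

The level has n_x² + n_y² = 41. The ordered positive-integer solutions are (4, 5), (5, 4).
That gives 2 states.

degeneracy = 2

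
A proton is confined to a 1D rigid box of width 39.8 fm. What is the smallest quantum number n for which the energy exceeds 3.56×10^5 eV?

E_1 = h²/(8m_pL²) = 2.071×10^-14 J = 1.293×10^5 eV.
Need n² > 3.56×10^5/1.293×10^5 = 2.753, i.e. n > 1.659.
The smallest integer satisfying this is n = 2.

n = 2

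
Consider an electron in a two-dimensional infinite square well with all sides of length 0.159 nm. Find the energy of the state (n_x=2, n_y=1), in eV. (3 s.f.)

For a 2D rectangular well E = (h²/8m_e)·Σ n_i²/L_i² = (6.626×10^-34)²/(8·9.109×10^-31) · [2²/(0.159 nm)² + 1²/(0.159 nm)²].
Evaluating gives E = 1.192×10^-17 J = 74.4 eV.

E = 74.4 eV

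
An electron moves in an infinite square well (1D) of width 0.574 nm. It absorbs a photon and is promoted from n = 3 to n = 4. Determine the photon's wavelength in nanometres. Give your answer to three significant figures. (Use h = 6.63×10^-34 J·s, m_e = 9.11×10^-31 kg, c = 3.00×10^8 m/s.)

λ = 155 nm

E_1 = h²/(8m_eL²) = 1.831×10^-19 J, so ΔE = (4² − 3²)E_1 = 1.282×10^-18 J.
λ = hc/ΔE = (6.63×10^-34·3.00×10^8)/1.282×10^-18 = 1.55×10^-7 m = 155 nm.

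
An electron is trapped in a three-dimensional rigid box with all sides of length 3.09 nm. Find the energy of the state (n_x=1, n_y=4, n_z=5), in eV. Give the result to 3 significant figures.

For a 3D rectangular well E = (h²/8m_e)·Σ n_i²/L_i² = (6.626×10^-34)²/(8·9.109×10^-31) · [1²/(3.09 nm)² + 4²/(3.09 nm)² + 5²/(3.09 nm)²].
Evaluating gives E = 2.650×10^-19 J = 1.65 eV.

E = 1.65 eV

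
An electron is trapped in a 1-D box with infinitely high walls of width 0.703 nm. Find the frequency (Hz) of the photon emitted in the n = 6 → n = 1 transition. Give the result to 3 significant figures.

f = 6.44×10^15 Hz

E_1 = h²/(8m_eL²) = 1.219×10^-19 J and ΔE = (6² − 1²)E_1 = 4.267×10^-18 J.
f = ΔE/h = 4.267×10^-18/6.626×10^-34 = 6.44×10^15 Hz.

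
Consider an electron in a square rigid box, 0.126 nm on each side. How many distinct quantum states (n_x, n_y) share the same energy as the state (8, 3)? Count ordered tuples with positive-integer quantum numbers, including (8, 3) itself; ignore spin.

The level has n_x² + n_y² = 73. The ordered positive-integer solutions are (3, 8), (8, 3).
That gives 2 states.

degeneracy = 2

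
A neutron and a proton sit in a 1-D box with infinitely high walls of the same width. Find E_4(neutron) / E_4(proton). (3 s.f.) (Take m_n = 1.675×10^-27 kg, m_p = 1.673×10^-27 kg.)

E_n ∝ 1/m at fixed n and L, so the ratio is m_p/m_n = 1.673×10^-27/1.675×10^-27 = 0.999.

0.999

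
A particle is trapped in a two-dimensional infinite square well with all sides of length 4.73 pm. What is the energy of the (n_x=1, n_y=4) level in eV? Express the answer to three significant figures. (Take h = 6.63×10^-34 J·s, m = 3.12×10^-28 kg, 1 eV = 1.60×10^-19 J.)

For a 2D rectangular well E = (h²/8m)·Σ n_i²/L_i² = (6.63×10^-34)²/(8·3.12×10^-28) · [1²/(4.73 pm)² + 4²/(4.73 pm)²].
Evaluating gives E = 1.338×10^-16 J = 836 eV.

E = 836 eV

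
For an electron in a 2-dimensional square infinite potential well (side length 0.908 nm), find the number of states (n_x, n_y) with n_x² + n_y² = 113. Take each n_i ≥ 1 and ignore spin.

The level has n_x² + n_y² = 113. The ordered positive-integer solutions are (7, 8), (8, 7).
That gives 2 states.

degeneracy = 2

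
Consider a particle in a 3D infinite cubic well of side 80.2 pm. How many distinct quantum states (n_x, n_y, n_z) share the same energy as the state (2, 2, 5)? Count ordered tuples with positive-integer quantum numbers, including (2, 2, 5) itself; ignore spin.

The level has n_x² + n_y² + n_z² = 33. The ordered positive-integer solutions are (1, 4, 4), (2, 2, 5), (2, 5, 2), (4, 1, 4), (4, 4, 1), (5, 2, 2).
That gives 6 states.

degeneracy = 6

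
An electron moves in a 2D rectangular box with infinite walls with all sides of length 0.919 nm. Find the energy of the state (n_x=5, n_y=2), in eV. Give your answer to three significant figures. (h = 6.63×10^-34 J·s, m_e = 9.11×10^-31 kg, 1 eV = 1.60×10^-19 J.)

For a 2D rectangular well E = (h²/8m_e)·Σ n_i²/L_i² = (6.63×10^-34)²/(8·9.11×10^-31) · [5²/(0.919 nm)² + 2²/(0.919 nm)²].
Evaluating gives E = 2.071×10^-18 J = 12.9 eV.

E = 12.9 eV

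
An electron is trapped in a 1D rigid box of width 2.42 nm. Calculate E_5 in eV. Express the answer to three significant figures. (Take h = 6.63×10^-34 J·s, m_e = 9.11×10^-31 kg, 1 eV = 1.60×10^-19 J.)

E_5 = 1.61 eV

For an infinite well E_n = n²h²/(8m_eL²), so E_1 = h²/(8m_eL²) = (6.63×10^-34)²/(8·9.11×10^-31·(2.42×10^-9 m)²) = 1.030×10^-20 J.
Then E_5 = 5²·E_1 = 25·1.030×10^-20 J = 2.575×10^-19 J.
Converting, E_5 = 2.575×10^-19 J / (1.60×10^-19 J/eV) = 1.61 eV.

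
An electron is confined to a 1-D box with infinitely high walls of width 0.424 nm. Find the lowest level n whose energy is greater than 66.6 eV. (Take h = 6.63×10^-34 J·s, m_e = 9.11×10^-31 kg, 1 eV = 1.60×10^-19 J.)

E_1 = h²/(8m_eL²) = 3.355×10^-19 J = 2.097 eV.
Need n² > 66.6/2.097 = 31.76, i.e. n > 5.636.
The smallest integer satisfying this is n = 6.

n = 6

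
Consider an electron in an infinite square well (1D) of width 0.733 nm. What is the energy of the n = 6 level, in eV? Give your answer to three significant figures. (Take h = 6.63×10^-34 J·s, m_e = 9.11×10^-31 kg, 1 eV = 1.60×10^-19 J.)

For an infinite well E_n = n²h²/(8m_eL²), so E_1 = h²/(8m_eL²) = (6.63×10^-34)²/(8·9.11×10^-31·(7.33×10^-10 m)²) = 1.123×10^-19 J.
Then E_6 = 6²·E_1 = 36·1.123×10^-19 J = 4.043×10^-18 J.
Converting, E_6 = 4.043×10^-18 J / (1.60×10^-19 J/eV) = 25.3 eV.

E_6 = 25.3 eV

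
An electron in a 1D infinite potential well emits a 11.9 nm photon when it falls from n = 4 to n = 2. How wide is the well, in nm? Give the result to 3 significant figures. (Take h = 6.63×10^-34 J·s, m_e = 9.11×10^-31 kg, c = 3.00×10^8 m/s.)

L = 0.208 nm

The photon carries ΔE = hc/λ = 6.63×10^-34·3.00×10^8/1.19×10^-8 m = 1.671×10^-17 J.
Since ΔE = (4² − 2²)E_1, E_1 = 1.393×10^-18 J, and L = h/√(8m_eE_1) = 2.08×10^-10 m = 0.208 nm.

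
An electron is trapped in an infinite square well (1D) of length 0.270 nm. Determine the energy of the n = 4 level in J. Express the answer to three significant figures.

For an infinite well E_n = n²h²/(8m_eL²), so E_1 = h²/(8m_eL²) = (6.626×10^-34)²/(8·9.109×10^-31·(2.70×10^-10 m)²) = 8.264×10^-19 J.
Then E_4 = 4²·E_1 = 16·8.264×10^-19 J = 1.32×10^-17 J.

E_4 = 1.32×10^-17 J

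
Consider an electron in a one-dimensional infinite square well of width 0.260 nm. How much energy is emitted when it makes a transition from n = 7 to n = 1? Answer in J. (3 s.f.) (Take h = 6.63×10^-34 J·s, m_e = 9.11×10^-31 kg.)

E_1 = h²/(8m_eL²) = 8.922×10^-19 J.
|ΔE| = |7² − 1²|·E_1 = 48·8.922×10^-19 J = 4.28×10^-17 J.

|ΔE| = 4.28×10^-17 J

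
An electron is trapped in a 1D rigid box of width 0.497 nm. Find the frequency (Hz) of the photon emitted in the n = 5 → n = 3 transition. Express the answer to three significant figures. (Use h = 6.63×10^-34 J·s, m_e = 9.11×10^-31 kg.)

f = 5.89×10^15 Hz

E_1 = h²/(8m_eL²) = 2.442×10^-19 J and ΔE = (5² − 3²)E_1 = 3.907×10^-18 J.
f = ΔE/h = 3.907×10^-18/6.63×10^-34 = 5.89×10^15 Hz.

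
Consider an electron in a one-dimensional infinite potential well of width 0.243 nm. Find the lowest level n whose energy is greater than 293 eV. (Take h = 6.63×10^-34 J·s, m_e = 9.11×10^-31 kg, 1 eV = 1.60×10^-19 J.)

E_1 = h²/(8m_eL²) = 1.021×10^-18 J = 6.381 eV.
Need n² > 293/6.381 = 45.92, i.e. n > 6.776.
The smallest integer satisfying this is n = 7.

n = 7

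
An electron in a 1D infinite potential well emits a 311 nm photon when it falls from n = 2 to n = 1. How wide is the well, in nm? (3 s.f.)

The photon carries ΔE = hc/λ = 6.626×10^-34·2.998×10^8/3.11×10^-7 m = 6.387×10^-19 J.
Since ΔE = (2² − 1²)E_1, E_1 = 2.129×10^-19 J, and L = h/√(8m_eE_1) = 5.32×10^-10 m = 0.532 nm.

L = 0.532 nm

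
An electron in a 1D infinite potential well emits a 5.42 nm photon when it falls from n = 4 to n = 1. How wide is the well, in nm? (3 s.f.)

L = 0.157 nm

The photon carries ΔE = hc/λ = 6.626×10^-34·2.998×10^8/5.42×10^-9 m = 3.665×10^-17 J.
Since ΔE = (4² − 1²)E_1, E_1 = 2.443×10^-18 J, and L = h/√(8m_eE_1) = 1.57×10^-10 m = 0.157 nm.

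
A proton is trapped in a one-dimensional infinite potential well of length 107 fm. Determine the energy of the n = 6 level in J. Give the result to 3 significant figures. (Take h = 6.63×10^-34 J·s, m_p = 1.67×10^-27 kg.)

For an infinite well E_n = n²h²/(8m_pL²), so E_1 = h²/(8m_pL²) = (6.63×10^-34)²/(8·1.67×10^-27·(1.07×10^-13 m)²) = 2.874×10^-15 J.
Then E_6 = 6²·E_1 = 36·2.874×10^-15 J = 1.03×10^-13 J.

E_6 = 1.03×10^-13 J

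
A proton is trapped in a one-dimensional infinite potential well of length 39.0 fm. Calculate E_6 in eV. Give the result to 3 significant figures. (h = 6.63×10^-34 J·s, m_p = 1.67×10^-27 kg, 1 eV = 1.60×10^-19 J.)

E_6 = 4.87×10^6 eV

For an infinite well E_n = n²h²/(8m_pL²), so E_1 = h²/(8m_pL²) = (6.63×10^-34)²/(8·1.67×10^-27·(3.90×10^-14 m)²) = 2.163×10^-14 J.
Then E_6 = 6²·E_1 = 36·2.163×10^-14 J = 7.787×10^-13 J.
Converting, E_6 = 7.787×10^-13 J / (1.60×10^-19 J/eV) = 4.87×10^6 eV.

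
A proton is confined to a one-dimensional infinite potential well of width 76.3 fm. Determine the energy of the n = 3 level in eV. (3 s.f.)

E_3 = 3.17×10^5 eV

For an infinite well E_n = n²h²/(8m_pL²), so E_1 = h²/(8m_pL²) = (6.626×10^-34)²/(8·1.673×10^-27·(7.63×10^-14 m)²) = 5.635×10^-15 J.
Then E_3 = 3²·E_1 = 9·5.635×10^-15 J = 5.072×10^-14 J.
Converting, E_3 = 5.072×10^-14 J / (1.602×10^-19 J/eV) = 3.17×10^5 eV.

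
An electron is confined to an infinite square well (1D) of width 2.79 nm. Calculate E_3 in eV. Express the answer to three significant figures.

E_3 = 0.435 eV

For an infinite well E_n = n²h²/(8m_eL²), so E_1 = h²/(8m_eL²) = (6.626×10^-34)²/(8·9.109×10^-31·(2.79×10^-9 m)²) = 7.740×10^-21 J.
Then E_3 = 3²·E_1 = 9·7.740×10^-21 J = 6.966×10^-20 J.
Converting, E_3 = 6.966×10^-20 J / (1.602×10^-19 J/eV) = 0.435 eV.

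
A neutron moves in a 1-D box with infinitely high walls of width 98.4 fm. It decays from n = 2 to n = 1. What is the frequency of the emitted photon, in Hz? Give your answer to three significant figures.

E_1 = h²/(8m_nL²) = 3.384×10^-15 J and ΔE = (2² − 1²)E_1 = 1.015×10^-14 J.
f = ΔE/h = 1.015×10^-14/6.626×10^-34 = 1.53×10^19 Hz.

f = 1.53×10^19 Hz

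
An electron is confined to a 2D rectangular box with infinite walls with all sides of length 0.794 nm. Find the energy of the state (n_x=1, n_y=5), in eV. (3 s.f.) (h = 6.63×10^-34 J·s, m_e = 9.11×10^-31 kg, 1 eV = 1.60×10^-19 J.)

For a 2D rectangular well E = (h²/8m_e)·Σ n_i²/L_i² = (6.63×10^-34)²/(8·9.11×10^-31) · [1²/(0.794 nm)² + 5²/(0.794 nm)²].
Evaluating gives E = 2.487×10^-18 J = 15.5 eV.

E = 15.5 eV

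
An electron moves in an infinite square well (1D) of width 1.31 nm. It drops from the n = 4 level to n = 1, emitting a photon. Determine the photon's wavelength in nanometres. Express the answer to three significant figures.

λ = 377 nm

E_1 = h²/(8m_eL²) = 3.511×10^-20 J, so ΔE = (4² − 1²)E_1 = 5.267×10^-19 J.
λ = hc/ΔE = (6.626×10^-34·2.998×10^8)/5.267×10^-19 = 3.77×10^-7 m = 377 nm.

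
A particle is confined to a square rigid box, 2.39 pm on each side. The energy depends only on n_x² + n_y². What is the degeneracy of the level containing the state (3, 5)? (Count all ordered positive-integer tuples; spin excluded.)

The level has n_x² + n_y² = 34. The ordered positive-integer solutions are (3, 5), (5, 3).
That gives 2 states.

degeneracy = 2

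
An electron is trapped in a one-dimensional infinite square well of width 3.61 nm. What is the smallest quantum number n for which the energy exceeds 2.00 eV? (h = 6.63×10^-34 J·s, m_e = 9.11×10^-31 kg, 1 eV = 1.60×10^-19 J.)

E_1 = h²/(8m_eL²) = 4.628×10^-21 J = 0.02893 eV.
Need n² > 2.00/0.02893 = 69.13, i.e. n > 8.314.
The smallest integer satisfying this is n = 9.

n = 9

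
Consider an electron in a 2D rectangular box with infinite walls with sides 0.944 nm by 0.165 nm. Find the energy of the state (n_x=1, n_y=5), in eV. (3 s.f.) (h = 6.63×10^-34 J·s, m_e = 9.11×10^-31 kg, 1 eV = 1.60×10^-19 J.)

For a 2D rectangular well E = (h²/8m_e)·Σ n_i²/L_i² = (6.63×10^-34)²/(8·9.11×10^-31) · [1²/(0.944 nm)² + 5²/(0.165 nm)²].
Evaluating gives E = 5.545×10^-17 J = 347 eV.

E = 347 eV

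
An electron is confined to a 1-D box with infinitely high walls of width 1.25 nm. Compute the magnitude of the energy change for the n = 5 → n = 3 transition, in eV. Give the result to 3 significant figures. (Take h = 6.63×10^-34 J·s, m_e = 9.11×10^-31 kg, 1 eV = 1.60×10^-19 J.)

E_1 = h²/(8m_eL²) = 3.860×10^-20 J.
|ΔE| = |5² − 3²|·E_1 = 16·3.860×10^-20 J = 6.176×10^-19 J = 3.86 eV.

|ΔE| = 3.86 eV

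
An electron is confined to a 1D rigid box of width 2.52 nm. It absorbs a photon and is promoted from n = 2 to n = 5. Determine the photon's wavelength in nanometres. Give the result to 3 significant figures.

λ = 997 nm

E_1 = h²/(8m_eL²) = 9.487×10^-21 J, so ΔE = (5² − 2²)E_1 = 1.992×10^-19 J.
λ = hc/ΔE = (6.626×10^-34·2.998×10^8)/1.992×10^-19 = 9.97×10^-7 m = 997 nm.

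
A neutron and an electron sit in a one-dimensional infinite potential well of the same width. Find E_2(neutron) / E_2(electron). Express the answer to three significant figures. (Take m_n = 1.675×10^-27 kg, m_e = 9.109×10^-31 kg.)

5.44×10^-4

E_n ∝ 1/m at fixed n and L, so the ratio is m_e/m_n = 9.109×10^-31/1.675×10^-27 = 5.44×10^-4.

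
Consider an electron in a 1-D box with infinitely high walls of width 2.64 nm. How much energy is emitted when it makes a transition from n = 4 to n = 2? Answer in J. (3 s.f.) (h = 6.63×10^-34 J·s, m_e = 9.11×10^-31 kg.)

E_1 = h²/(8m_eL²) = 8.654×10^-21 J.
|ΔE| = |4² − 2²|·E_1 = 12·8.654×10^-21 J = 1.04×10^-19 J.

|ΔE| = 1.04×10^-19 J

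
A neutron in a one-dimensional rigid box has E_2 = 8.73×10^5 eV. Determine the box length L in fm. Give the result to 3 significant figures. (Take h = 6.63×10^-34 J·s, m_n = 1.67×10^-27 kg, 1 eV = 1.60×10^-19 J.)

From E_n = n²h²/(8m_nL²), L = n·h/√(8m_nE_n).
E_2 = 8.73×10^5 eV = 1.397×10^-13 J, so L = 2·6.63×10^-34/√(8·1.67×10^-27·1.397×10^-13) = 3.07×10^-14 m = 30.7 fm.

L = 30.7 fm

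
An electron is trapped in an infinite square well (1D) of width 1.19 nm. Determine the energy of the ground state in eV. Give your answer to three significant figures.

For an infinite well E_n = n²h²/(8m_eL²), so E_1 = h²/(8m_eL²) = (6.626×10^-34)²/(8·9.109×10^-31·(1.19×10^-9 m)²) = 4.254×10^-20 J.
Converting, E_1 = 4.254×10^-20 J / (1.602×10^-19 J/eV) = 0.266 eV.

E_1 = 0.266 eV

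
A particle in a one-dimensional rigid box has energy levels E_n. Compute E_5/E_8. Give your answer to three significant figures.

0.391

E_n ∝ n², so E_5/E_8 = 5²/8² = 25/64 = 0.391.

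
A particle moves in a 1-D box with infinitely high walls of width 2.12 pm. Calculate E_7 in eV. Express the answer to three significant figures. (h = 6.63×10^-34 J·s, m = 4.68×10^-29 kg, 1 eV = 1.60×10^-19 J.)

E_7 = 8.00×10^4 eV

For an infinite well E_n = n²h²/(8mL²), so E_1 = h²/(8mL²) = (6.63×10^-34)²/(8·4.68×10^-29·(2.12×10^-12 m)²) = 2.612×10^-16 J.
Then E_7 = 7²·E_1 = 49·2.612×10^-16 J = 1.280×10^-14 J.
Converting, E_7 = 1.280×10^-14 J / (1.60×10^-19 J/eV) = 8.00×10^4 eV.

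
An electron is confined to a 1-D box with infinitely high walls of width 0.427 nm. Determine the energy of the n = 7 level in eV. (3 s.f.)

E_7 = 101 eV

For an infinite well E_n = n²h²/(8m_eL²), so E_1 = h²/(8m_eL²) = (6.626×10^-34)²/(8·9.109×10^-31·(4.27×10^-10 m)²) = 3.304×10^-19 J.
Then E_7 = 7²·E_1 = 49·3.304×10^-19 J = 1.619×10^-17 J.
Converting, E_7 = 1.619×10^-17 J / (1.602×10^-19 J/eV) = 101 eV.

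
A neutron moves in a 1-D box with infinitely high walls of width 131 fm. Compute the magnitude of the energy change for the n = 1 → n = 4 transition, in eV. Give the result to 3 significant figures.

|ΔE| = 1.79×10^5 eV

E_1 = h²/(8m_nL²) = 1.909×10^-15 J.
|ΔE| = |1² − 4²|·E_1 = 15·1.909×10^-15 J = 2.864×10^-14 J = 1.79×10^5 eV.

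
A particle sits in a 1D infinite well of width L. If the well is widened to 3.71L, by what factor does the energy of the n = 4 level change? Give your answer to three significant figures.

E_n ∝ 1/L², so the energy scales by 1/3.71² = 0.0727.

0.0727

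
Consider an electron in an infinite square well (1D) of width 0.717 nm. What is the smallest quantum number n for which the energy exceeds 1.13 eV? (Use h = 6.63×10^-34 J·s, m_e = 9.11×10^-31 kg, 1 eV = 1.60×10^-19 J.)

E_1 = h²/(8m_eL²) = 1.173×10^-19 J = 0.7331 eV.
Need n² > 1.13/0.7331 = 1.541, i.e. n > 1.241.
The smallest integer satisfying this is n = 2.

n = 2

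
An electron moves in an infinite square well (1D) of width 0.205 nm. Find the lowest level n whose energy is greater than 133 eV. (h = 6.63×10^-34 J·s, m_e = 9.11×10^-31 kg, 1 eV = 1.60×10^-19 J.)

E_1 = h²/(8m_eL²) = 1.435×10^-18 J = 8.969 eV.
Need n² > 133/8.969 = 14.83, i.e. n > 3.851.
The smallest integer satisfying this is n = 4.

n = 4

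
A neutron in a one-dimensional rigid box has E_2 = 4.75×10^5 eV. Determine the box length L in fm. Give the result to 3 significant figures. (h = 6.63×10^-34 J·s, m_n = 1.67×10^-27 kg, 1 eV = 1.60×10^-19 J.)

L = 41.6 fm

From E_n = n²h²/(8m_nL²), L = n·h/√(8m_nE_n).
E_2 = 4.75×10^5 eV = 7.600×10^-14 J, so L = 2·6.63×10^-34/√(8·1.67×10^-27·7.600×10^-14) = 4.16×10^-14 m = 41.6 fm.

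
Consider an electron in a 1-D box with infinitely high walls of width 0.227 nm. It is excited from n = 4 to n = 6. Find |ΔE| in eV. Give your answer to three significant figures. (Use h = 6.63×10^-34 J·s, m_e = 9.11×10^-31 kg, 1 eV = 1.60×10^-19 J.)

|ΔE| = 146 eV

E_1 = h²/(8m_eL²) = 1.170×10^-18 J.
|ΔE| = |4² − 6²|·E_1 = 20·1.170×10^-18 J = 2.340×10^-17 J = 146 eV.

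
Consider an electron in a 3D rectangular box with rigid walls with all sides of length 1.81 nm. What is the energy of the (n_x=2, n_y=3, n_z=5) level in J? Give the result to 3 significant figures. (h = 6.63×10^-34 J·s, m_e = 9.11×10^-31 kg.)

For a 3D rectangular well E = (h²/8m_e)·Σ n_i²/L_i² = (6.63×10^-34)²/(8·9.11×10^-31) · [2²/(1.81 nm)² + 3²/(1.81 nm)² + 5²/(1.81 nm)²].
Evaluating gives E = 7.00×10^-19 J.

E = 7.00×10^-19 J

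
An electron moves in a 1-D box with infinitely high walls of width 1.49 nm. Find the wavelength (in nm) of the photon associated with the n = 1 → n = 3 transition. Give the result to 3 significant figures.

E_1 = h²/(8m_eL²) = 2.714×10^-20 J, so ΔE = (3² − 1²)E_1 = 2.171×10^-19 J.
λ = hc/ΔE = (6.626×10^-34·2.998×10^8)/2.171×10^-19 = 9.15×10^-7 m = 915 nm.

λ = 915 nm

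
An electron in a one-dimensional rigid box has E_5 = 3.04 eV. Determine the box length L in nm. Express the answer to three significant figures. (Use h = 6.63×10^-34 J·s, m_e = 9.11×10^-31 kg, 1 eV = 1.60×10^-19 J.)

L = 1.76 nm

From E_n = n²h²/(8m_eL²), L = n·h/√(8m_eE_n).
E_5 = 3.04 eV = 4.864×10^-19 J, so L = 5·6.63×10^-34/√(8·9.11×10^-31·4.864×10^-19) = 1.76×10^-9 m = 1.76 nm.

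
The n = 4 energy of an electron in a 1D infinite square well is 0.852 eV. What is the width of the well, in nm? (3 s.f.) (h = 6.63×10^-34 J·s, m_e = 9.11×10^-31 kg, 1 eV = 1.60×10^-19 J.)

From E_n = n²h²/(8m_eL²), L = n·h/√(8m_eE_n).
E_4 = 0.852 eV = 1.363×10^-19 J, so L = 4·6.63×10^-34/√(8·9.11×10^-31·1.363×10^-19) = 2.66×10^-9 m = 2.66 nm.

L = 2.66 nm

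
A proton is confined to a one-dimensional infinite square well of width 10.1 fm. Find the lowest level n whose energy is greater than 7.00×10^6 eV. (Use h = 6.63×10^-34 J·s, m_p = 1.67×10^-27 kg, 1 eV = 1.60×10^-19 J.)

E_1 = h²/(8m_pL²) = 3.225×10^-13 J = 2.016×10^6 eV.
Need n² > 7.00×10^6/2.016×10^6 = 3.472, i.e. n > 1.863.
The smallest integer satisfying this is n = 2.

n = 2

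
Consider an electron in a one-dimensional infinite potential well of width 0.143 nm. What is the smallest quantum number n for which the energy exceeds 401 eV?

E_1 = h²/(8m_eL²) = 2.946×10^-18 J = 18.39 eV.
Need n² > 401/18.39 = 21.81, i.e. n > 4.670.
The smallest integer satisfying this is n = 5.

n = 5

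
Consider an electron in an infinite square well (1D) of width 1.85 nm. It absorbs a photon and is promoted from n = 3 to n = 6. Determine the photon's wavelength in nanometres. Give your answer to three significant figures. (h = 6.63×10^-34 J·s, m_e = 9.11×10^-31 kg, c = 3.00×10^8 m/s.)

E_1 = h²/(8m_eL²) = 1.762×10^-20 J, so ΔE = (6² − 3²)E_1 = 4.757×10^-19 J.
λ = hc/ΔE = (6.63×10^-34·3.00×10^8)/4.757×10^-19 = 4.18×10^-7 m = 418 nm.

λ = 418 nm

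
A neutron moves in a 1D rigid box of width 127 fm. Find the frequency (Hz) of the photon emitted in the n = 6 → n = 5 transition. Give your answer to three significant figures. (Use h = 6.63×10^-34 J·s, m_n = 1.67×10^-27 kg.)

E_1 = h²/(8m_nL²) = 2.040×10^-15 J and ΔE = (6² − 5²)E_1 = 2.244×10^-14 J.
f = ΔE/h = 2.244×10^-14/6.63×10^-34 = 3.38×10^19 Hz.

f = 3.38×10^19 Hz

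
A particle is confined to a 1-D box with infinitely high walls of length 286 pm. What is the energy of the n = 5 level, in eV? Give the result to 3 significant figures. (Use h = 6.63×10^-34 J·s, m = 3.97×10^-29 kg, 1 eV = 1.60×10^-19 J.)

For an infinite well E_n = n²h²/(8mL²), so E_1 = h²/(8mL²) = (6.63×10^-34)²/(8·3.97×10^-29·(2.86×10^-10 m)²) = 1.692×10^-20 J.
Then E_5 = 5²·E_1 = 25·1.692×10^-20 J = 4.230×10^-19 J.
Converting, E_5 = 4.230×10^-19 J / (1.60×10^-19 J/eV) = 2.64 eV.

E_5 = 2.64 eV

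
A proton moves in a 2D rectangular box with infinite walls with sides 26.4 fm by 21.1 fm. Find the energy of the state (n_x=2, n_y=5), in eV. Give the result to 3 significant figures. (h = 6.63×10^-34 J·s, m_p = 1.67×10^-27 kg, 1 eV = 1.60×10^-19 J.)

E = 1.27×10^7 eV

For a 2D rectangular well E = (h²/8m_p)·Σ n_i²/L_i² = (6.63×10^-34)²/(8·1.67×10^-27) · [2²/(26.4 fm)² + 5²/(21.1 fm)²].
Evaluating gives E = 2.036×10^-12 J = 1.27×10^7 eV.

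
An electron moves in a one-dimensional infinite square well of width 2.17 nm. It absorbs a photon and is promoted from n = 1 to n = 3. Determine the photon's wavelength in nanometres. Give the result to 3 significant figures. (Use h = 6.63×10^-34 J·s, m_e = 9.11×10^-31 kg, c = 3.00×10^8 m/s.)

λ = 1.94×10^3 nm

E_1 = h²/(8m_eL²) = 1.281×10^-20 J, so ΔE = (3² − 1²)E_1 = 1.025×10^-19 J.
λ = hc/ΔE = (6.63×10^-34·3.00×10^8)/1.025×10^-19 = 1.94×10^-6 m = 1.94×10^3 nm.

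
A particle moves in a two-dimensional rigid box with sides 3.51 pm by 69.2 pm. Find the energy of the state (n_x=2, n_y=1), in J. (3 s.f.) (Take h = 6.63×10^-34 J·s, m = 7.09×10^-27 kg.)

For a 2D rectangular well E = (h²/8m)·Σ n_i²/L_i² = (6.63×10^-34)²/(8·7.09×10^-27) · [2²/(3.51 pm)² + 1²/(69.2 pm)²].
Evaluating gives E = 2.52×10^-18 J.

E = 2.52×10^-18 J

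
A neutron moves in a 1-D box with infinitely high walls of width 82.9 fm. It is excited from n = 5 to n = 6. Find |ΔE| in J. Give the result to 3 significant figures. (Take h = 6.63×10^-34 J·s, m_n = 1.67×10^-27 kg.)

E_1 = h²/(8m_nL²) = 4.788×10^-15 J.
|ΔE| = |5² − 6²|·E_1 = 11·4.788×10^-15 J = 5.27×10^-14 J.

|ΔE| = 5.27×10^-14 J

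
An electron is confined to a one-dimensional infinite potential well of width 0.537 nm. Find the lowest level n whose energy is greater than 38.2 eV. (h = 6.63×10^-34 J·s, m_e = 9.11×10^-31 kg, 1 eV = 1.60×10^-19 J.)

n = 6

E_1 = h²/(8m_eL²) = 2.092×10^-19 J = 1.308 eV.
Need n² > 38.2/1.308 = 29.20, i.e. n > 5.404.
The smallest integer satisfying this is n = 6.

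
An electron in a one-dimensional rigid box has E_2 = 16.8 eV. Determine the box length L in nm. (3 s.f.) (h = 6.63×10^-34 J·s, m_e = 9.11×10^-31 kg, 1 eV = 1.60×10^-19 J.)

L = 0.300 nm

From E_n = n²h²/(8m_eL²), L = n·h/√(8m_eE_n).
E_2 = 16.8 eV = 2.688×10^-18 J, so L = 2·6.63×10^-34/√(8·9.11×10^-31·2.688×10^-18) = 3.00×10^-10 m = 0.300 nm.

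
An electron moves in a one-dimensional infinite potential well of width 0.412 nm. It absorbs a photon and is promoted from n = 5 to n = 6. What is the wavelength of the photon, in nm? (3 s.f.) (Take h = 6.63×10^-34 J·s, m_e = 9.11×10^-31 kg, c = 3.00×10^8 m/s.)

E_1 = h²/(8m_eL²) = 3.553×10^-19 J, so ΔE = (6² − 5²)E_1 = 3.908×10^-18 J.
λ = hc/ΔE = (6.63×10^-34·3.00×10^8)/3.908×10^-18 = 5.09×10^-8 m = 50.9 nm.

λ = 50.9 nm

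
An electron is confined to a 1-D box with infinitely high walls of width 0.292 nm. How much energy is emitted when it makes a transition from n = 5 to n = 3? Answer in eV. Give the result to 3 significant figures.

|ΔE| = 70.6 eV

E_1 = h²/(8m_eL²) = 7.066×10^-19 J.
|ΔE| = |5² − 3²|·E_1 = 16·7.066×10^-19 J = 1.131×10^-17 J = 70.6 eV.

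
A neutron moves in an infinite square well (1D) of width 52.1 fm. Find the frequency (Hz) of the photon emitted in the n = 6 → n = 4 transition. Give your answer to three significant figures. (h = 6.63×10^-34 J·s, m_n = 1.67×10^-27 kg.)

E_1 = h²/(8m_nL²) = 1.212×10^-14 J and ΔE = (6² − 4²)E_1 = 2.424×10^-13 J.
f = ΔE/h = 2.424×10^-13/6.63×10^-34 = 3.66×10^20 Hz.

f = 3.66×10^20 Hz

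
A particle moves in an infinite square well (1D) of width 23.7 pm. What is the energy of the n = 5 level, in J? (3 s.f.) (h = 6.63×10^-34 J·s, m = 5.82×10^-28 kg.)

E_5 = 4.20×10^-18 J

For an infinite well E_n = n²h²/(8mL²), so E_1 = h²/(8mL²) = (6.63×10^-34)²/(8·5.82×10^-28·(2.37×10^-11 m)²) = 1.681×10^-19 J.
Then E_5 = 5²·E_1 = 25·1.681×10^-19 J = 4.20×10^-18 J.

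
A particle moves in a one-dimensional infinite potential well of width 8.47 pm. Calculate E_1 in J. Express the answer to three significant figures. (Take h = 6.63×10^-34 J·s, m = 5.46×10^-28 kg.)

For an infinite well E_n = n²h²/(8mL²), so E_1 = h²/(8mL²) = (6.63×10^-34)²/(8·5.46×10^-28·(8.47×10^-12 m)²) = 1.403×10^-18 J.

E_1 = 1.40×10^-18 J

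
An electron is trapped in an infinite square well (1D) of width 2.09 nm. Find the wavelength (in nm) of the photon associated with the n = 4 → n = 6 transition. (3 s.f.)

λ = 720 nm

E_1 = h²/(8m_eL²) = 1.379×10^-20 J, so ΔE = (6² − 4²)E_1 = 2.758×10^-19 J.
λ = hc/ΔE = (6.626×10^-34·2.998×10^8)/2.758×10^-19 = 7.20×10^-7 m = 720 nm.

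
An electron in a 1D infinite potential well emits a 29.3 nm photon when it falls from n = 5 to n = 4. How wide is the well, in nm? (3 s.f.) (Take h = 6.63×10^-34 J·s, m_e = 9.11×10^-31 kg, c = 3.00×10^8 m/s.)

L = 0.283 nm

The photon carries ΔE = hc/λ = 6.63×10^-34·3.00×10^8/2.93×10^-8 m = 6.788×10^-18 J.
Since ΔE = (5² − 4²)E_1, E_1 = 7.542×10^-19 J, and L = h/√(8m_eE_1) = 2.83×10^-10 m = 0.283 nm.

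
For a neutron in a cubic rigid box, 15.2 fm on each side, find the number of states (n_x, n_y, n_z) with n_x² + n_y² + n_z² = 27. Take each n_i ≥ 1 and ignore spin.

degeneracy = 4

The level has n_x² + n_y² + n_z² = 27. The ordered positive-integer solutions are (1, 1, 5), (1, 5, 1), (3, 3, 3), (5, 1, 1).
That gives 4 states.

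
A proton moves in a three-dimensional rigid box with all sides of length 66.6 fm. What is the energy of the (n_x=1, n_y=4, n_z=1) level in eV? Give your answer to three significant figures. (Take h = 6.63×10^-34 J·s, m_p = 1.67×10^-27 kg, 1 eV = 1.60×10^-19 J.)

E = 8.34×10^5 eV

For a 3D rectangular well E = (h²/8m_p)·Σ n_i²/L_i² = (6.63×10^-34)²/(8·1.67×10^-27) · [1²/(66.6 fm)² + 4²/(66.6 fm)² + 1²/(66.6 fm)²].
Evaluating gives E = 1.335×10^-13 J = 8.34×10^5 eV.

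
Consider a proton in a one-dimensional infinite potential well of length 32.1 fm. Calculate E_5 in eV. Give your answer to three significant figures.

For an infinite well E_n = n²h²/(8m_pL²), so E_1 = h²/(8m_pL²) = (6.626×10^-34)²/(8·1.673×10^-27·(3.21×10^-14 m)²) = 3.184×10^-14 J.
Then E_5 = 5²·E_1 = 25·3.184×10^-14 J = 7.960×10^-13 J.
Converting, E_5 = 7.960×10^-13 J / (1.602×10^-19 J/eV) = 4.97×10^6 eV.

E_5 = 4.97×10^6 eV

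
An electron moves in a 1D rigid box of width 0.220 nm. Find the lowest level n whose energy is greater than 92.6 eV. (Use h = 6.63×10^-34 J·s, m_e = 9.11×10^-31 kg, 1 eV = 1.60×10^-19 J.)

E_1 = h²/(8m_eL²) = 1.246×10^-18 J = 7.788 eV.
Need n² > 92.6/7.788 = 11.89, i.e. n > 3.448.
The smallest integer satisfying this is n = 4.

n = 4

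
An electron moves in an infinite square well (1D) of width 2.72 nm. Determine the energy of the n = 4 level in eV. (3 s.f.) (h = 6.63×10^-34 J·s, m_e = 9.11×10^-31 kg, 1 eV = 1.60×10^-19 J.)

E_4 = 0.815 eV

For an infinite well E_n = n²h²/(8m_eL²), so E_1 = h²/(8m_eL²) = (6.63×10^-34)²/(8·9.11×10^-31·(2.72×10^-9 m)²) = 8.152×10^-21 J.
Then E_4 = 4²·E_1 = 16·8.152×10^-21 J = 1.304×10^-19 J.
Converting, E_4 = 1.304×10^-19 J / (1.60×10^-19 J/eV) = 0.815 eV.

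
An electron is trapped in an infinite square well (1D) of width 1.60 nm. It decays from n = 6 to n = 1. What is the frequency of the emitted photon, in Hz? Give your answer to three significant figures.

E_1 = h²/(8m_eL²) = 2.353×10^-20 J and ΔE = (6² − 1²)E_1 = 8.236×10^-19 J.
f = ΔE/h = 8.236×10^-19/6.626×10^-34 = 1.24×10^15 Hz.

f = 1.24×10^15 Hz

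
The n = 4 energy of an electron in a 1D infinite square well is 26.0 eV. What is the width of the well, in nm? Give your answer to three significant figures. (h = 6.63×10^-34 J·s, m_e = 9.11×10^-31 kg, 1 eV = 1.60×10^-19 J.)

From E_n = n²h²/(8m_eL²), L = n·h/√(8m_eE_n).
E_4 = 26.0 eV = 4.160×10^-18 J, so L = 4·6.63×10^-34/√(8·9.11×10^-31·4.160×10^-18) = 4.82×10^-10 m = 0.482 nm.

L = 0.482 nm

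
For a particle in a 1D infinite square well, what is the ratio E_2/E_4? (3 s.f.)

E_n ∝ n², so E_2/E_4 = 2²/4² = 4/16 = 0.250.

0.250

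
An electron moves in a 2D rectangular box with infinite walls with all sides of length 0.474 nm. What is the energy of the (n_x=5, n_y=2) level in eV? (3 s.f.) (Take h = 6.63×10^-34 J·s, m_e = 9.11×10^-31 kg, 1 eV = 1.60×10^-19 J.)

E = 48.7 eV

For a 2D rectangular well E = (h²/8m_e)·Σ n_i²/L_i² = (6.63×10^-34)²/(8·9.11×10^-31) · [5²/(0.474 nm)² + 2²/(0.474 nm)²].
Evaluating gives E = 7.785×10^-18 J = 48.7 eV.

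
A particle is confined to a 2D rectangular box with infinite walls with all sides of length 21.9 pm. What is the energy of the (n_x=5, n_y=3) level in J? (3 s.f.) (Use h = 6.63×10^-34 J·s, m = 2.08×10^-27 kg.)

E = 1.87×10^-18 J

For a 2D rectangular well E = (h²/8m)·Σ n_i²/L_i² = (6.63×10^-34)²/(8·2.08×10^-27) · [5²/(21.9 pm)² + 3²/(21.9 pm)²].
Evaluating gives E = 1.87×10^-18 J.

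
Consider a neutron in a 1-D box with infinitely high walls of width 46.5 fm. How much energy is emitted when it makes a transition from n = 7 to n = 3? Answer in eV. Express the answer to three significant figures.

E_1 = h²/(8m_nL²) = 1.515×10^-14 J.
|ΔE| = |7² − 3²|·E_1 = 40·1.515×10^-14 J = 6.060×10^-13 J = 3.78×10^6 eV.

|ΔE| = 3.78×10^6 eV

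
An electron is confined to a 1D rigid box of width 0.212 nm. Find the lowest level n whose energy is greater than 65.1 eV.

E_1 = h²/(8m_eL²) = 1.341×10^-18 J = 8.371 eV.
Need n² > 65.1/8.371 = 7.777, i.e. n > 2.789.
The smallest integer satisfying this is n = 3.

n = 3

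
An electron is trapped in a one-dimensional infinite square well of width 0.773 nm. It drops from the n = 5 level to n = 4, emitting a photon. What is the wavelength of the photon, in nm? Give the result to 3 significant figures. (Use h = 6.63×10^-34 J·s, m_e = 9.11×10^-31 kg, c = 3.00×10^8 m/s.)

λ = 219 nm

E_1 = h²/(8m_eL²) = 1.009×10^-19 J, so ΔE = (5² − 4²)E_1 = 9.081×10^-19 J.
λ = hc/ΔE = (6.63×10^-34·3.00×10^8)/9.081×10^-19 = 2.19×10^-7 m = 219 nm.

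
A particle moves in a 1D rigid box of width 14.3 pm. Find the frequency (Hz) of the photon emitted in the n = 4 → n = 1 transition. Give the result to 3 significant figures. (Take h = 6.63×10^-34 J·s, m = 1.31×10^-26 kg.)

f = 4.64×10^14 Hz

E_1 = h²/(8mL²) = 2.051×10^-20 J and ΔE = (4² − 1²)E_1 = 3.077×10^-19 J.
f = ΔE/h = 3.077×10^-19/6.63×10^-34 = 4.64×10^14 Hz.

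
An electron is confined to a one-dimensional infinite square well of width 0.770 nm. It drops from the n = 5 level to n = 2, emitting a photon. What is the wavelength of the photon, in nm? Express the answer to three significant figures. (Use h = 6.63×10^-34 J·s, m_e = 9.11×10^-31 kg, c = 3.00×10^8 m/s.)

λ = 93.1 nm

E_1 = h²/(8m_eL²) = 1.017×10^-19 J, so ΔE = (5² − 2²)E_1 = 2.136×10^-18 J.
λ = hc/ΔE = (6.63×10^-34·3.00×10^8)/2.136×10^-18 = 9.31×10^-8 m = 93.1 nm.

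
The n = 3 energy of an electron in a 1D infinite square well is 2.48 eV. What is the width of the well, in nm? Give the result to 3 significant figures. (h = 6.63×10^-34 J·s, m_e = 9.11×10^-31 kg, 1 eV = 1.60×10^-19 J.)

From E_n = n²h²/(8m_eL²), L = n·h/√(8m_eE_n).
E_3 = 2.48 eV = 3.968×10^-19 J, so L = 3·6.63×10^-34/√(8·9.11×10^-31·3.968×10^-19) = 1.17×10^-9 m = 1.17 nm.

L = 1.17 nm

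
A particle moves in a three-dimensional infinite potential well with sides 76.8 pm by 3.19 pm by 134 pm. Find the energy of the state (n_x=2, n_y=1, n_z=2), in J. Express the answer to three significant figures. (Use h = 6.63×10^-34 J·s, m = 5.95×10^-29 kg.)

E = 9.16×10^-17 J

For a 3D rectangular well E = (h²/8m)·Σ n_i²/L_i² = (6.63×10^-34)²/(8·5.95×10^-29) · [2²/(76.8 pm)² + 1²/(3.19 pm)² + 2²/(134 pm)²].
Evaluating gives E = 9.16×10^-17 J.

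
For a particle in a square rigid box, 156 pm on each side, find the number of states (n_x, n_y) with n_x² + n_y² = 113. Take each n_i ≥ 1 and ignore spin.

degeneracy = 2

The level has n_x² + n_y² = 113. The ordered positive-integer solutions are (7, 8), (8, 7).
That gives 2 states.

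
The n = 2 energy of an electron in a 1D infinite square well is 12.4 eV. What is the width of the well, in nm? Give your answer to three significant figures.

L = 0.348 nm

From E_n = n²h²/(8m_eL²), L = n·h/√(8m_eE_n).
E_2 = 12.4 eV = 1.986×10^-18 J, so L = 2·6.626×10^-34/√(8·9.109×10^-31·1.986×10^-18) = 3.48×10^-10 m = 0.348 nm.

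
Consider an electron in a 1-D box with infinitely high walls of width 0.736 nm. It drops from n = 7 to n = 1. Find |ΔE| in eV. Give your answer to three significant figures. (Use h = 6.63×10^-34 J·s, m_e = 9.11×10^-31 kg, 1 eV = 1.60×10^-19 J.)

|ΔE| = 33.4 eV

E_1 = h²/(8m_eL²) = 1.113×10^-19 J.
|ΔE| = |7² − 1²|·E_1 = 48·1.113×10^-19 J = 5.342×10^-18 J = 33.4 eV.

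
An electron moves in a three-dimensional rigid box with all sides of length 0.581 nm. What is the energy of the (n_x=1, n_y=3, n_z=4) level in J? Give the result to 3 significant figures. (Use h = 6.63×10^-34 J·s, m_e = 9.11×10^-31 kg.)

E = 4.65×10^-18 J

For a 3D rectangular well E = (h²/8m_e)·Σ n_i²/L_i² = (6.63×10^-34)²/(8·9.11×10^-31) · [1²/(0.581 nm)² + 3²/(0.581 nm)² + 4²/(0.581 nm)²].
Evaluating gives E = 4.65×10^-18 J.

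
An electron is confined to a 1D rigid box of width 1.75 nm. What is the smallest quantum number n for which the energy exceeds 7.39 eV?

E_1 = h²/(8m_eL²) = 1.967×10^-20 J = 0.1228 eV.
Need n² > 7.39/0.1228 = 60.18, i.e. n > 7.758.
The smallest integer satisfying this is n = 8.

n = 8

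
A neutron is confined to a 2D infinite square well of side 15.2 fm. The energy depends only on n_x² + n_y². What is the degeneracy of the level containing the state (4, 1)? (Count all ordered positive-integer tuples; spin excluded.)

degeneracy = 2

The level has n_x² + n_y² = 17. The ordered positive-integer solutions are (1, 4), (4, 1).
That gives 2 states.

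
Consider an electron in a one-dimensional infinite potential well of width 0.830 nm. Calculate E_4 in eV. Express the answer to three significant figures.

E_4 = 8.73 eV

For an infinite well E_n = n²h²/(8m_eL²), so E_1 = h²/(8m_eL²) = (6.626×10^-34)²/(8·9.109×10^-31·(8.30×10^-10 m)²) = 8.746×10^-20 J.
Then E_4 = 4²·E_1 = 16·8.746×10^-20 J = 1.399×10^-18 J.
Converting, E_4 = 1.399×10^-18 J / (1.602×10^-19 J/eV) = 8.73 eV.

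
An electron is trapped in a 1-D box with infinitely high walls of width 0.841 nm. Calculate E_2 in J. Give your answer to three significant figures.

For an infinite well E_n = n²h²/(8m_eL²), so E_1 = h²/(8m_eL²) = (6.626×10^-34)²/(8·9.109×10^-31·(8.41×10^-10 m)²) = 8.518×10^-20 J.
Then E_2 = 2²·E_1 = 4·8.518×10^-20 J = 3.41×10^-19 J.

E_2 = 3.41×10^-19 J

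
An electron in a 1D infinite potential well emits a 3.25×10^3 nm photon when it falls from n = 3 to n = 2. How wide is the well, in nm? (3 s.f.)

The photon carries ΔE = hc/λ = 6.626×10^-34·2.998×10^8/3.25×10^-6 m = 6.112×10^-20 J.
Since ΔE = (3² − 2²)E_1, E_1 = 1.222×10^-20 J, and L = h/√(8m_eE_1) = 2.22×10^-9 m = 2.22 nm.

L = 2.22 nm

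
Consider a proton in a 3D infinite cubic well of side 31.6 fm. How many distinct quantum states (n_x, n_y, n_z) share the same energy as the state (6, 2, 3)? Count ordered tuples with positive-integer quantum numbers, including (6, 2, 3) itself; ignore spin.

The level has n_x² + n_y² + n_z² = 49. The ordered positive-integer solutions are (2, 3, 6), (2, 6, 3), (3, 2, 6), (3, 6, 2), (6, 2, 3), (6, 3, 2).
That gives 6 states.

degeneracy = 6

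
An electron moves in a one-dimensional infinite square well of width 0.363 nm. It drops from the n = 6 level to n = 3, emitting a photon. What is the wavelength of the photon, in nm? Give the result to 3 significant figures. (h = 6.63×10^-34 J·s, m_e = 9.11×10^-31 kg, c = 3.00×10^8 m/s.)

λ = 16.1 nm

E_1 = h²/(8m_eL²) = 4.577×10^-19 J, so ΔE = (6² − 3²)E_1 = 1.236×10^-17 J.
λ = hc/ΔE = (6.63×10^-34·3.00×10^8)/1.236×10^-17 = 1.61×10^-8 m = 16.1 nm.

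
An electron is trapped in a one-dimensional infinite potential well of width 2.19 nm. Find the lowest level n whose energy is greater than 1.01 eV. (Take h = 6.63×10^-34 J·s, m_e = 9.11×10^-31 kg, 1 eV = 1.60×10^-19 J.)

E_1 = h²/(8m_eL²) = 1.258×10^-20 J = 0.07863 eV.
Need n² > 1.01/0.07863 = 12.84, i.e. n > 3.583.
The smallest integer satisfying this is n = 4.

n = 4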